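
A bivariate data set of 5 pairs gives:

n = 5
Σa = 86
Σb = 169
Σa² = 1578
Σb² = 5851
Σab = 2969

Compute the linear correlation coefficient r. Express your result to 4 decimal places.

r = (nΣab − ΣaΣb) / √[(nΣa² − (Σa)²)(nΣb² − (Σb)²)]
Numerator: 5×2969 − 86×169 = 311
Denominator: √[(7890 − 7396)(29255 − 28561)] = √[494 × 694] = 585.5220
r = 311 / 585.5220 ≈ 0.5311

0.5311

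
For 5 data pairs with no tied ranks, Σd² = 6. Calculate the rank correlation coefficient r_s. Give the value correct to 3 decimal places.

ρ = 1 − 6Σd² / [n(n²−1)] = 1 − 6×6 / (5×24)
  = 1 − 36/120 = 1 − 0.3000 ≈ 0.700

0.700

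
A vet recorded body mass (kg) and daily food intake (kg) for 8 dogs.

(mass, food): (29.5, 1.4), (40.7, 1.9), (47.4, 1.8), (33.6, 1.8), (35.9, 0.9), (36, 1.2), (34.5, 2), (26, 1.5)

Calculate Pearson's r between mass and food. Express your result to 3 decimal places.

0.275

n = 8, Σx = 283.6, Σy = 12.5, Σx² = 10353.52, Σy² = 20.55, Σxy = 447.94
nΣxy − ΣxΣy = 3583.52 − 3545 = 38.52
nΣx² − (Σx)² = 82828.16 − 80428.96 = 2399.2; nΣy² − (Σy)² = 164.4 − 156.25 = 8.15
r = 38.52 / √(2399.2 × 8.15) = 38.52 / 139.8338 ≈ 0.275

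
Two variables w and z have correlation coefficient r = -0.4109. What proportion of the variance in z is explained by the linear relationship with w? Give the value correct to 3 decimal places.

0.169

r² = (-0.4109)² = 0.169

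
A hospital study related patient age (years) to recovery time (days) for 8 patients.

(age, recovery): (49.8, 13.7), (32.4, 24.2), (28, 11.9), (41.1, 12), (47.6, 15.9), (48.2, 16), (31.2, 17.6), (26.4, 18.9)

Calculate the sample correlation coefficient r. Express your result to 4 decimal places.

-0.3269

n = 8, Σx = 304.7, Σy = 130.2, Σx² = 12262.41, Σy² = 2234.72, Σxy = 4868.86
nΣxy − ΣxΣy = 38950.88 − 39671.94 = -721.06
nΣx² − (Σx)² = 98099.28 − 92842.09 = 5257.19; nΣy² − (Σy)² = 17877.76 − 16952.04 = 925.72
r = -721.06 / √(5257.19 × 925.72) = -721.06 / 2206.0566 ≈ -0.3269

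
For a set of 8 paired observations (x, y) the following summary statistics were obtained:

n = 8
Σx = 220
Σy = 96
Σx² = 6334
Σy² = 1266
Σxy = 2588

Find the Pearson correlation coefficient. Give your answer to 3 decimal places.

r = (nΣxy − ΣxΣy) / √[(nΣx² − (Σx)²)(nΣy² − (Σy)²)]
Numerator: 8×2588 − 220×96 = -416
Denominator: √[(50672 − 48400)(10128 − 9216)] = √[2272 × 912] = 1439.4666
r = -416 / 1439.4666 ≈ -0.289

-0.289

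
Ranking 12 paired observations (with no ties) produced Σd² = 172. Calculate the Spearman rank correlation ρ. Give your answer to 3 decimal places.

0.399

ρ = 1 − 6Σd² / [n(n²−1)] = 1 − 6×172 / (12×143)
  = 1 − 1032/1716 = 1 − 0.6014 ≈ 0.399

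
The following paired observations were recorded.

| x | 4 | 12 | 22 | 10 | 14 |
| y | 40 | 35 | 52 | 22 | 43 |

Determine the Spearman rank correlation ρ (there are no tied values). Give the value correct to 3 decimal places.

Rank x: 1, 3, 5, 2, 4
Rank y: 3, 2, 5, 1, 4
d = rank(x) − rank(y): -2, 1, 0, 1, 0; Σd² = 6
ρ = 1 − 6Σd² / [n(n²−1)] = 1 − 6×6 / (5×24) = 1 − 36/120 ≈ 0.700

0.700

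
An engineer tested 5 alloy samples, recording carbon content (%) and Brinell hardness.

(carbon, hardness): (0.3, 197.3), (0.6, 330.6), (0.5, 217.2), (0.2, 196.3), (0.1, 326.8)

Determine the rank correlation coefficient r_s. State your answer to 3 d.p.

0.400

Rank carbon: 3, 5, 4, 2, 1
Rank hardness: 2, 5, 3, 1, 4
d = rank(carbon) − rank(hardness): 1, 0, 1, 1, -3; Σd² = 12
ρ = 1 − 6Σd² / [n(n²−1)] = 1 − 6×12 / (5×24) = 1 − 72/120 ≈ 0.400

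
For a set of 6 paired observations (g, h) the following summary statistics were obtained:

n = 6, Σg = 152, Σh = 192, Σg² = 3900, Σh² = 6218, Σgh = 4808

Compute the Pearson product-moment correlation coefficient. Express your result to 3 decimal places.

r = (nΣgh − ΣgΣh) / √[(nΣg² − (Σg)²)(nΣh² − (Σh)²)]
Numerator: 6×4808 − 152×192 = -336
Denominator: √[(23400 − 23104)(37308 − 36864)] = √[296 × 444] = 362.5245
r = -336 / 362.5245 ≈ -0.927

-0.927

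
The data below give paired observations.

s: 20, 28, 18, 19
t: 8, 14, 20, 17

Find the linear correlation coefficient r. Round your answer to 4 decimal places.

n = 4, Σs = 85, Σt = 59, Σs² = 1869, Σt² = 949, Σst = 1235
nΣst − ΣsΣt = 4940 − 5015 = -75
nΣs² − (Σs)² = 7476 − 7225 = 251; nΣt² − (Σt)² = 3796 − 3481 = 315
r = -75 / √(251 × 315) = -75 / 281.1850 ≈ -0.2667

-0.2667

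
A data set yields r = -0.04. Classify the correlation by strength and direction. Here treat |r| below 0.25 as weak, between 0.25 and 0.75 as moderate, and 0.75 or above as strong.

weak negative

r = -0.04 < 0 so the relationship is negative.
|r| = 0.04, which falls in the weak range.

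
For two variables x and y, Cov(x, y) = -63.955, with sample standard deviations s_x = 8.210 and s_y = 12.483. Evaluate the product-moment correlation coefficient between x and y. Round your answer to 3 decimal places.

-0.624

r = Cov(x,y) / (s_x · s_y) = -63.955 / (8.210 × 12.483)
  = -63.955 / 102.4854 ≈ -0.624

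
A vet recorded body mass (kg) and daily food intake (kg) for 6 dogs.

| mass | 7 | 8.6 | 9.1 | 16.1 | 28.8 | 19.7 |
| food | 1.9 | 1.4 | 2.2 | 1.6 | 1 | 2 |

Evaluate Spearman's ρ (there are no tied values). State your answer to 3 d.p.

Rank mass: 1, 2, 3, 4, 6, 5
Rank food: 4, 2, 6, 3, 1, 5
d = rank(mass) − rank(food): -3, 0, -3, 1, 5, 0; Σd² = 44
ρ = 1 − 6Σd² / [n(n²−1)] = 1 − 6×44 / (6×35) = 1 − 264/210 ≈ -0.257

-0.257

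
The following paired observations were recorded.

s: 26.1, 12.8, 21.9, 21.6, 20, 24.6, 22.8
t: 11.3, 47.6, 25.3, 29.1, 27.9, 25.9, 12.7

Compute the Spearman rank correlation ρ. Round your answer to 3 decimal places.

-0.857

Rank s: 7, 1, 4, 3, 2, 6, 5
Rank t: 1, 7, 3, 6, 5, 4, 2
d = rank(s) − rank(t): 6, -6, 1, -3, -3, 2, 3; Σd² = 104
ρ = 1 − 6Σd² / [n(n²−1)] = 1 − 6×104 / (7×48) = 1 − 624/336 ≈ -0.857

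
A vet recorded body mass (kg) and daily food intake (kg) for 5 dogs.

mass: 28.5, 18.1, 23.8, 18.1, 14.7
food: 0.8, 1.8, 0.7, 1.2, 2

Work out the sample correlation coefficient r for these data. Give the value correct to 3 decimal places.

-0.861

n = 5, Σx = 103.2, Σy = 6.5, Σx² = 2250, Σy² = 9.81, Σxy = 123.16
nΣxy − ΣxΣy = 615.8 − 670.8 = -55
nΣx² − (Σx)² = 11250 − 10650.24 = 599.76; nΣy² − (Σy)² = 49.05 − 42.25 = 6.8
r = -55 / √(599.76 × 6.8) = -55 / 63.8621 ≈ -0.861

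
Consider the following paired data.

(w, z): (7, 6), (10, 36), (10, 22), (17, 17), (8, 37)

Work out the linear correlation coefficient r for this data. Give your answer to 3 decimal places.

n = 5, Σw = 52, Σz = 118, Σw² = 602, Σz² = 3474, Σwz = 1207
nΣwz − ΣwΣz = 6035 − 6136 = -101
nΣw² − (Σw)² = 3010 − 2704 = 306; nΣz² − (Σz)² = 17370 − 13924 = 3446
r = -101 / √(306 × 3446) = -101 / 1026.8768 ≈ -0.098

-0.098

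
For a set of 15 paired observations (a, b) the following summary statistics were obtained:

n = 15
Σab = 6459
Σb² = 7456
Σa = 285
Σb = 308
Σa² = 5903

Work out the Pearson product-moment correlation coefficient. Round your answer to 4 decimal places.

0.8168

r = (nΣab − ΣaΣb) / √[(nΣa² − (Σa)²)(nΣb² − (Σb)²)]
Numerator: 15×6459 − 285×308 = 9105
Denominator: √[(88545 − 81225)(111840 − 94864)] = √[7320 × 16976] = 11147.3907
r = 9105 / 11147.3907 ≈ 0.8168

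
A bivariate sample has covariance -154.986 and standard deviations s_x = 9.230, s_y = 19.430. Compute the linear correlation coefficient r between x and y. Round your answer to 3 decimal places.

-0.864

r = Cov(x,y) / (s_x · s_y) = -154.986 / (9.230 × 19.430)
  = -154.986 / 179.3389 ≈ -0.864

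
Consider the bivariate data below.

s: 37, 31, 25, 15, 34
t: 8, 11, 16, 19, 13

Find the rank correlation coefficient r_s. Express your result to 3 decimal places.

Rank s: 5, 3, 2, 1, 4
Rank t: 1, 2, 4, 5, 3
d = rank(s) − rank(t): 4, 1, -2, -4, 1; Σd² = 38
ρ = 1 − 6Σd² / [n(n²−1)] = 1 − 6×38 / (5×24) = 1 − 228/120 ≈ -0.900

-0.900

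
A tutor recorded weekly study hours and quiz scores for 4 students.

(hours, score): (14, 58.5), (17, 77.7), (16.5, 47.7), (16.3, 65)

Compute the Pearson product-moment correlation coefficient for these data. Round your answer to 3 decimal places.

n = 4, Σx = 63.8, Σy = 248.9, Σx² = 1022.94, Σy² = 15959.83, Σxy = 3986.45
nΣxy − ΣxΣy = 15945.8 − 15879.82 = 65.98
nΣx² − (Σx)² = 4091.76 − 4070.44 = 21.32; nΣy² − (Σy)² = 63839.32 − 61951.21 = 1888.11
r = 65.98 / √(21.32 × 1888.11) = 65.98 / 200.6353 ≈ 0.329

0.329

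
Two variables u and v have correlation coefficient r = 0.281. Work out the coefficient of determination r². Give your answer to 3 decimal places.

0.079

r² = (0.281)² = 0.079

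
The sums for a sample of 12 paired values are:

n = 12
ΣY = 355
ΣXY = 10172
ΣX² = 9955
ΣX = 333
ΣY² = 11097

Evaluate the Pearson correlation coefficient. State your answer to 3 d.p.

r = (nΣXY − ΣXΣY) / √[(nΣX² − (ΣX)²)(nΣY² − (ΣY)²)]
Numerator: 12×10172 − 333×355 = 3849
Denominator: √[(119460 − 110889)(133164 − 126025)] = √[8571 × 7139] = 7822.2995
r = 3849 / 7822.2995 ≈ 0.492

0.492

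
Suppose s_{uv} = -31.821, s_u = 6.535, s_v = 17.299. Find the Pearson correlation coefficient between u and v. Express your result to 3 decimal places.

r = Cov(u,v) / (s_u · s_v) = -31.821 / (6.535 × 17.299)
  = -31.821 / 113.0490 ≈ -0.281

-0.281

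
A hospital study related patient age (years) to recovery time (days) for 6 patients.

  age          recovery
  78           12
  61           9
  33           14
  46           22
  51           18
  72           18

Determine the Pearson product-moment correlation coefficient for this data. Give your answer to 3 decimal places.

-0.283

n = 6, Σx = 341, Σy = 93, Σx² = 20795, Σy² = 1553, Σxy = 5173
nΣxy − ΣxΣy = 31038 − 31713 = -675
nΣx² − (Σx)² = 124770 − 116281 = 8489; nΣy² − (Σy)² = 9318 − 8649 = 669
r = -675 / √(8489 × 669) = -675 / 2383.0948 ≈ -0.283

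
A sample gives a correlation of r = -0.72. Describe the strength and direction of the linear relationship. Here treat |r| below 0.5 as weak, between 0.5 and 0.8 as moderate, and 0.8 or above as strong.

r = -0.72 < 0 so the relationship is negative.
|r| = 0.72, which falls in the moderate range.

moderate negative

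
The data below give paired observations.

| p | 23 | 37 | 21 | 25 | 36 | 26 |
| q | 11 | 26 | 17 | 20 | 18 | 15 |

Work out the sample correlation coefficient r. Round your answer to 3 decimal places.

0.665

n = 6, Σp = 168, Σq = 107, Σp² = 4936, Σq² = 2035, Σpq = 3110
nΣpq − ΣpΣq = 18660 − 17976 = 684
nΣp² − (Σp)² = 29616 − 28224 = 1392; nΣq² − (Σq)² = 12210 − 11449 = 761
r = 684 / √(1392 × 761) = 684 / 1029.2288 ≈ 0.665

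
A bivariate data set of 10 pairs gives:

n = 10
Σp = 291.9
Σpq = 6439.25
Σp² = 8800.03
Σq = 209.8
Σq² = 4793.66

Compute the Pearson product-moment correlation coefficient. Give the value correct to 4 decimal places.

0.9522

r = (nΣpq − ΣpΣq) / √[(nΣp² − (Σp)²)(nΣq² − (Σq)²)]
Numerator: 10×6439.25 − 291.9×209.8 = 3151.88
Denominator: √[(88000.3 − 85205.61)(47936.6 − 44016.04)] = √[2794.69 × 3920.56] = 3310.0982
r = 3151.88 / 3310.0982 ≈ 0.9522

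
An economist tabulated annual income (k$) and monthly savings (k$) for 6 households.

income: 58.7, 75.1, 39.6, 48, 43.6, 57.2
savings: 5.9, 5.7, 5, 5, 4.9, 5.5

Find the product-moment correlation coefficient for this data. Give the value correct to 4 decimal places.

0.8175

n = 6, Σx = 322.2, Σy = 32, Σx² = 18130.66, Σy² = 171.56, Σxy = 1740.64
nΣxy − ΣxΣy = 10443.84 − 10310.4 = 133.44
nΣx² − (Σx)² = 108783.96 − 103812.84 = 4971.12; nΣy² − (Σy)² = 1029.36 − 1024 = 5.36
r = 133.44 / √(4971.12 × 5.36) = 133.44 / 163.2336 ≈ 0.8175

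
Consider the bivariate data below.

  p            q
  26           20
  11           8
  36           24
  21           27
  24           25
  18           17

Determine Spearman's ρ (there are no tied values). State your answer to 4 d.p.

Rank p: 5, 1, 6, 3, 4, 2
Rank q: 3, 1, 4, 6, 5, 2
d = rank(p) − rank(q): 2, 0, 2, -3, -1, 0; Σd² = 18
ρ = 1 − 6Σd² / [n(n²−1)] = 1 − 6×18 / (6×35) = 1 − 108/210 ≈ 0.4857

0.4857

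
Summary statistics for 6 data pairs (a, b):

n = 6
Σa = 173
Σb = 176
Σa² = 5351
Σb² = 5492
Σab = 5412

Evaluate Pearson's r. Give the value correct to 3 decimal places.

0.976

r = (nΣab − ΣaΣb) / √[(nΣa² − (Σa)²)(nΣb² − (Σb)²)]
Numerator: 6×5412 − 173×176 = 2024
Denominator: √[(32106 − 29929)(32952 − 30976)] = √[2177 × 1976] = 2074.0665
r = 2024 / 2074.0665 ≈ 0.976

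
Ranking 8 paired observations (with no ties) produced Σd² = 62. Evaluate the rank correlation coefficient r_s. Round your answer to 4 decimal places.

0.2619

ρ = 1 − 6Σd² / [n(n²−1)] = 1 − 6×62 / (8×63)
  = 1 − 372/504 = 1 − 0.73810 ≈ 0.2619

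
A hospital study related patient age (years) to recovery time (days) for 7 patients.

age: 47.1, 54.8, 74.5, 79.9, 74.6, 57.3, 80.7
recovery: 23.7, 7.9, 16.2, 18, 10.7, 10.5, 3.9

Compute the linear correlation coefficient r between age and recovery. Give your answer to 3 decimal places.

-0.329

n = 7, Σx = 468.9, Σy = 90.9, Σx² = 32516.65, Σy² = 1450.49, Σxy = 5908.89
nΣxy − ΣxΣy = 41362.23 − 42623.01 = -1260.78
nΣx² − (Σx)² = 227616.55 − 219867.21 = 7749.34; nΣy² − (Σy)² = 10153.43 − 8262.81 = 1890.62
r = -1260.78 / √(7749.34 × 1890.62) = -1260.78 / 3827.6699 ≈ -0.329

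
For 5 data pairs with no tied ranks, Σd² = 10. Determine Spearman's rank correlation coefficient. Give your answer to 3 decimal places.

0.500

ρ = 1 − 6Σd² / [n(n²−1)] = 1 − 6×10 / (5×24)
  = 1 − 60/120 = 1 − 0.5000 ≈ 0.500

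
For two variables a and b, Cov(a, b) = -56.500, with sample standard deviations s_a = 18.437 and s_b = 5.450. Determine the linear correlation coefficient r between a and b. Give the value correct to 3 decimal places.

-0.562

r = Cov(a,b) / (s_a · s_b) = -56.500 / (18.437 × 5.450)
  = -56.500 / 100.4817 ≈ -0.562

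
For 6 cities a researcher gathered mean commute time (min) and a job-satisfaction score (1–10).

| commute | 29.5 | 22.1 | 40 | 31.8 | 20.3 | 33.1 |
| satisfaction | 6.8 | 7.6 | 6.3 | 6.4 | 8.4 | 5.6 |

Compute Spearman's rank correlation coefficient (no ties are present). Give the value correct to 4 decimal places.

-0.9429

Rank commute: 3, 2, 6, 4, 1, 5
Rank satisfaction: 4, 5, 2, 3, 6, 1
d = rank(commute) − rank(satisfaction): -1, -3, 4, 1, -5, 4; Σd² = 68
ρ = 1 − 6Σd² / [n(n²−1)] = 1 − 6×68 / (6×35) = 1 − 408/210 ≈ -0.9429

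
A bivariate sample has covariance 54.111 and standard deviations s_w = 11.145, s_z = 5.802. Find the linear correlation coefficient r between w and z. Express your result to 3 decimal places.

r = Cov(w,z) / (s_w · s_z) = 54.111 / (11.145 × 5.802)
  = 54.111 / 64.6633 ≈ 0.837

0.837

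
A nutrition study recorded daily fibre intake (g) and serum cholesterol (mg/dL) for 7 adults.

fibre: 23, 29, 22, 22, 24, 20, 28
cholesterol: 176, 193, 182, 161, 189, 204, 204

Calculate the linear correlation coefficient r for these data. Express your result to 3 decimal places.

n = 7, Σx = 168, Σy = 1309, Σx² = 4098, Σy² = 246223, Σxy = 31519
nΣxy − ΣxΣy = 220633 − 219912 = 721
nΣx² − (Σx)² = 28686 − 28224 = 462; nΣy² − (Σy)² = 1723561 − 1713481 = 10080
r = 721 / √(462 × 10080) = 721 / 2157.9991 ≈ 0.334

0.334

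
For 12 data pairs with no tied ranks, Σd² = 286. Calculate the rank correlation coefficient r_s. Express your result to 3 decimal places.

0.000

ρ = 1 − 6Σd² / [n(n²−1)] = 1 − 6×286 / (12×143)
  = 1 − 1716/1716 = 1 − 1.0000 ≈ 0.000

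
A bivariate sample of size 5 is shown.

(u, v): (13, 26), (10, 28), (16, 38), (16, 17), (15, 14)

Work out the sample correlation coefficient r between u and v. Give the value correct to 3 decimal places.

-0.144

n = 5, Σu = 70, Σv = 123, Σu² = 1006, Σv² = 3389, Σuv = 1708
nΣuv − ΣuΣv = 8540 − 8610 = -70
nΣu² − (Σu)² = 5030 − 4900 = 130; nΣv² − (Σv)² = 16945 − 15129 = 1816
r = -70 / √(130 × 1816) = -70 / 485.8806 ≈ -0.144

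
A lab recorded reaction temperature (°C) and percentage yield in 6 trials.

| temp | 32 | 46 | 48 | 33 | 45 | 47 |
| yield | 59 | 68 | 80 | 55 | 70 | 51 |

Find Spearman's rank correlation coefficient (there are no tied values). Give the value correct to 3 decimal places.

0.314

Rank temp: 1, 4, 6, 2, 3, 5
Rank yield: 3, 4, 6, 2, 5, 1
d = rank(temp) − rank(yield): -2, 0, 0, 0, -2, 4; Σd² = 24
ρ = 1 − 6Σd² / [n(n²−1)] = 1 − 6×24 / (6×35) = 1 − 144/210 ≈ 0.314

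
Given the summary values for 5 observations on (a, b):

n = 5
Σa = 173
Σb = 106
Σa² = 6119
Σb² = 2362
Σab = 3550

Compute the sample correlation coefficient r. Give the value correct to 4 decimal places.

-0.9510

r = (nΣab − ΣaΣb) / √[(nΣa² − (Σa)²)(nΣb² − (Σb)²)]
Numerator: 5×3550 − 173×106 = -588
Denominator: √[(30595 − 29929)(11810 − 11236)] = √[666 × 574] = 618.2912
r = -588 / 618.2912 ≈ -0.9510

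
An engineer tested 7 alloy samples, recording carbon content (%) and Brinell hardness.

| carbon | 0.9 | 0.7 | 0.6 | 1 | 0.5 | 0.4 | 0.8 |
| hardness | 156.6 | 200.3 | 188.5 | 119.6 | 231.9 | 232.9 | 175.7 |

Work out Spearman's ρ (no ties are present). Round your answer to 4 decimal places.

Rank carbon: 6, 4, 3, 7, 2, 1, 5
Rank hardness: 2, 5, 4, 1, 6, 7, 3
d = rank(carbon) − rank(hardness): 4, -1, -1, 6, -4, -6, 2; Σd² = 110
ρ = 1 − 6Σd² / [n(n²−1)] = 1 − 6×110 / (7×48) = 1 − 660/336 ≈ -0.9643

-0.9643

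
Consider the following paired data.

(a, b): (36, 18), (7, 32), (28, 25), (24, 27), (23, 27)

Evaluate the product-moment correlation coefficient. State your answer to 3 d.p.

-0.947

n = 5, Σa = 118, Σb = 129, Σa² = 3234, Σb² = 3431, Σab = 2841
nΣab − ΣaΣb = 14205 − 15222 = -1017
nΣa² − (Σa)² = 16170 − 13924 = 2246; nΣb² − (Σb)² = 17155 − 16641 = 514
r = -1017 / √(2246 × 514) = -1017 / 1074.4506 ≈ -0.947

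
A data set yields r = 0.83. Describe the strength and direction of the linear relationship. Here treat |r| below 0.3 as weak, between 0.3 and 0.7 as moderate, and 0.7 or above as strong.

strong positive

r = 0.83 > 0 so the relationship is positive.
|r| = 0.83, which falls in the strong range.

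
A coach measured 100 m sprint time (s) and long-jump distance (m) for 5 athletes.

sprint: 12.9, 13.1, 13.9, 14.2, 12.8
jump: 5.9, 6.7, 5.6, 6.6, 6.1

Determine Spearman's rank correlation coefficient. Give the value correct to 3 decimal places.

Rank sprint: 2, 3, 4, 5, 1
Rank jump: 2, 5, 1, 4, 3
d = rank(sprint) − rank(jump): 0, -2, 3, 1, -2; Σd² = 18
ρ = 1 − 6Σd² / [n(n²−1)] = 1 − 6×18 / (5×24) = 1 − 108/120 ≈ 0.100

0.100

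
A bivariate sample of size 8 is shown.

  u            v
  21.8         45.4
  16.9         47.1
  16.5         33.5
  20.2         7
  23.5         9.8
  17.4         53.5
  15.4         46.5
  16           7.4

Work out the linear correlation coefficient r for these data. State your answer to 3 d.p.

n = 8, Σu = 147.7, Σv = 250.2, Σu² = 2789.31, Σv² = 10626.12, Σuv = 4475.56
nΣuv − ΣuΣv = 35804.48 − 36954.54 = -1150.06
nΣu² − (Σu)² = 22314.48 − 21815.29 = 499.19; nΣv² − (Σv)² = 85008.96 − 62600.04 = 22408.92
r = -1150.06 / √(499.19 × 22408.92) = -1150.06 / 3344.5940 ≈ -0.344

-0.344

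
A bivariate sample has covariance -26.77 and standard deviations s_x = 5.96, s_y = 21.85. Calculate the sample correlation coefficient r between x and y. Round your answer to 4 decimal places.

r = Cov(x,y) / (s_x · s_y) = -26.77 / (5.96 × 21.85)
  = -26.77 / 130.2260 ≈ -0.2056

-0.2056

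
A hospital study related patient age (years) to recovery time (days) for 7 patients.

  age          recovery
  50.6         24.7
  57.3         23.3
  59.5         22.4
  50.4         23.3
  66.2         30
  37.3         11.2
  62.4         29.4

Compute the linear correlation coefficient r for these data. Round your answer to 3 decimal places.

0.902

n = 7, Σx = 383.7, Σy = 164.3, Σx² = 21591.55, Σy² = 4087.43, Σxy = 9330.35
nΣxy − ΣxΣy = 65312.45 − 63041.91 = 2270.54
nΣx² − (Σx)² = 151140.85 − 147225.69 = 3915.16; nΣy² − (Σy)² = 28612.01 − 26994.49 = 1617.52
r = 2270.54 / √(3915.16 × 1617.52) = 2270.54 / 2516.5154 ≈ 0.902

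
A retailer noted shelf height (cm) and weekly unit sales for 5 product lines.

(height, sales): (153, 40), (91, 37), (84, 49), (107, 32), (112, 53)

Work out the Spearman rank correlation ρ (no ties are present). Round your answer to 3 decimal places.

Rank height: 5, 2, 1, 3, 4
Rank sales: 3, 2, 4, 1, 5
d = rank(height) − rank(sales): 2, 0, -3, 2, -1; Σd² = 18
ρ = 1 − 6Σd² / [n(n²−1)] = 1 − 6×18 / (5×24) = 1 − 108/120 ≈ 0.100

0.100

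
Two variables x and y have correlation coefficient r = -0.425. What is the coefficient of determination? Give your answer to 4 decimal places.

r² = (-0.425)² = 0.1806

0.1806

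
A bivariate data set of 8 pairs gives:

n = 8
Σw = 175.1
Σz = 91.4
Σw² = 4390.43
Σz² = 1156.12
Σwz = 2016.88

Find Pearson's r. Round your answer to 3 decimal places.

r = (nΣwz − ΣwΣz) / √[(nΣw² − (Σw)²)(nΣz² − (Σz)²)]
Numerator: 8×2016.88 − 175.1×91.4 = 130.9
Denominator: √[(35123.44 − 30660.01)(9248.96 − 8353.96)] = √[4463.43 × 895] = 1998.6920
r = 130.9 / 1998.6920 ≈ 0.065

0.065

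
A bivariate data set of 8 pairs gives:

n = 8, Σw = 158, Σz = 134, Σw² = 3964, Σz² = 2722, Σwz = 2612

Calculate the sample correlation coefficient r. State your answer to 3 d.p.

-0.054

r = (nΣwz − ΣwΣz) / √[(nΣw² − (Σw)²)(nΣz² − (Σz)²)]
Numerator: 8×2612 − 158×134 = -276
Denominator: √[(31712 − 24964)(21776 − 17956)] = √[6748 × 3820] = 5077.1409
r = -276 / 5077.1409 ≈ -0.054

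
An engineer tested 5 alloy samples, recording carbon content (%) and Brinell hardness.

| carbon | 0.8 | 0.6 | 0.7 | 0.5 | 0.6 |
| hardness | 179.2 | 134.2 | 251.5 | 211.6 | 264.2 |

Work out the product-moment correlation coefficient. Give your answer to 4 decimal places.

n = 5, Σx = 3.2, Σy = 1040.7, Σx² = 2.1, Σy² = 227950.73, Σxy = 664.25
nΣxy − ΣxΣy = 3321.25 − 3330.24 = -8.99
nΣx² − (Σx)² = 10.5 − 10.24 = 0.26; nΣy² − (Σy)² = 1139753.65 − 1083056.49 = 56697.16
r = -8.99 / √(0.26 × 56697.16) = -8.99 / 121.4136 ≈ -0.0740

-0.0740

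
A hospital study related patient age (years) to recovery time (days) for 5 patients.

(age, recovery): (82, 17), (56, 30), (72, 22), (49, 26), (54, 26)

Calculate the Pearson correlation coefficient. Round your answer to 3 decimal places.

n = 5, Σx = 313, Σy = 121, Σx² = 20361, Σy² = 3025, Σxy = 7336
nΣxy − ΣxΣy = 36680 − 37873 = -1193
nΣx² − (Σx)² = 101805 − 97969 = 3836; nΣy² − (Σy)² = 15125 − 14641 = 484
r = -1193 / √(3836 × 484) = -1193 / 1362.5799 ≈ -0.876

-0.876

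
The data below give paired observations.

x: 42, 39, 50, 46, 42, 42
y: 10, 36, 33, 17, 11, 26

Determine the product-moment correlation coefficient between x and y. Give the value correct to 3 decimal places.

0.113

n = 6, Σx = 261, Σy = 133, Σx² = 11429, Σy² = 3571, Σxy = 5810
nΣxy − ΣxΣy = 34860 − 34713 = 147
nΣx² − (Σx)² = 68574 − 68121 = 453; nΣy² − (Σy)² = 21426 − 17689 = 3737
r = 147 / √(453 × 3737) = 147 / 1301.0999 ≈ 0.113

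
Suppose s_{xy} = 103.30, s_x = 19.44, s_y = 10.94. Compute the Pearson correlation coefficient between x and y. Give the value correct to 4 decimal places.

0.4857

r = Cov(x,y) / (s_x · s_y) = 103.30 / (19.44 × 10.94)
  = 103.30 / 212.6736 ≈ 0.4857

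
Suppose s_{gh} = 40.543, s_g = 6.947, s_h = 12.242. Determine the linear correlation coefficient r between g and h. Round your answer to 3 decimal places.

0.477

r = Cov(g,h) / (s_g · s_h) = 40.543 / (6.947 × 12.242)
  = 40.543 / 85.0452 ≈ 0.477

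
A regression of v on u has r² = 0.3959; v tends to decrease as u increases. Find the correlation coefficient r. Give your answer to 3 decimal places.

|r| = √0.3959 = 0.629
The association is negative, so r = −0.629.

-0.629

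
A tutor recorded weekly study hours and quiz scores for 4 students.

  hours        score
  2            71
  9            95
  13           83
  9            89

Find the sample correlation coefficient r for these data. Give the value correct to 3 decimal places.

n = 4, Σx = 33, Σy = 338, Σx² = 335, Σy² = 28876, Σxy = 2877
nΣxy − ΣxΣy = 11508 − 11154 = 354
nΣx² − (Σx)² = 1340 − 1089 = 251; nΣy² − (Σy)² = 115504 − 114244 = 1260
r = 354 / √(251 × 1260) = 354 / 562.3700 ≈ 0.629

0.629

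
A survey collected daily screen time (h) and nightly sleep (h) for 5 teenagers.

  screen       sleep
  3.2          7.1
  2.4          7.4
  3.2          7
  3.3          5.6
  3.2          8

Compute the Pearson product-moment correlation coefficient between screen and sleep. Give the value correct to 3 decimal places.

n = 5, Σx = 15.3, Σy = 35.1, Σx² = 47.37, Σy² = 249.53, Σxy = 106.96
nΣxy − ΣxΣy = 534.8 − 537.03 = -2.23
nΣx² − (Σx)² = 236.85 − 234.09 = 2.76; nΣy² − (Σy)² = 1247.65 − 1232.01 = 15.64
r = -2.23 / √(2.76 × 15.64) = -2.23 / 6.5701 ≈ -0.339

-0.339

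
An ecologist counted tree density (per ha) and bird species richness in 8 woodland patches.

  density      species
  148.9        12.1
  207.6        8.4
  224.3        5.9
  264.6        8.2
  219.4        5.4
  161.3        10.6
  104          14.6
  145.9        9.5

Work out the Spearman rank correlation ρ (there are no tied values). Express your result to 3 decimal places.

-0.833

Rank density: 3, 5, 7, 8, 6, 4, 1, 2
Rank species: 7, 4, 2, 3, 1, 6, 8, 5
d = rank(density) − rank(species): -4, 1, 5, 5, 5, -2, -7, -3; Σd² = 154
ρ = 1 − 6Σd² / [n(n²−1)] = 1 − 6×154 / (8×63) = 1 − 924/504 ≈ -0.833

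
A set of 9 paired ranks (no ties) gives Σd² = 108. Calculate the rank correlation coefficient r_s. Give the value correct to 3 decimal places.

ρ = 1 − 6Σd² / [n(n²−1)] = 1 − 6×108 / (9×80)
  = 1 − 648/720 = 1 − 0.9000 ≈ 0.100

0.100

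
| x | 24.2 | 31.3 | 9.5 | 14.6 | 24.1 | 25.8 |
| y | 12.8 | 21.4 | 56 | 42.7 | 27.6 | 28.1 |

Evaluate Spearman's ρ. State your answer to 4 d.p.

Rank x: 4, 6, 1, 2, 3, 5
Rank y: 1, 2, 6, 5, 3, 4
d = rank(x) − rank(y): 3, 4, -5, -3, 0, 1; Σd² = 60
ρ = 1 − 6Σd² / [n(n²−1)] = 1 − 6×60 / (6×35) = 1 − 360/210 ≈ -0.7143

-0.7143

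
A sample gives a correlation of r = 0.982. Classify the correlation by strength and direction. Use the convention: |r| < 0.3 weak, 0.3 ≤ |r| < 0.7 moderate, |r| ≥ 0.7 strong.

r = 0.982 > 0 so the relationship is positive.
|r| = 0.982, which falls in the strong range.

strong positive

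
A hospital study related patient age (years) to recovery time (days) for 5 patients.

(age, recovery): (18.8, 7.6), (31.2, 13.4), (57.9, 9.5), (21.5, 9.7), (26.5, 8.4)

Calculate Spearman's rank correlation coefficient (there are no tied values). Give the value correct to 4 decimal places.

0.5000

Rank age: 1, 4, 5, 2, 3
Rank recovery: 1, 5, 3, 4, 2
d = rank(age) − rank(recovery): 0, -1, 2, -2, 1; Σd² = 10
ρ = 1 − 6Σd² / [n(n²−1)] = 1 − 6×10 / (5×24) = 1 − 60/120 ≈ 0.5000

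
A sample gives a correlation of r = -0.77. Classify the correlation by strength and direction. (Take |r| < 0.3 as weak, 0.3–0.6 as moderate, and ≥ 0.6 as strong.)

strong negative

r = -0.77 < 0 so the relationship is negative.
|r| = 0.77, which falls in the strong range.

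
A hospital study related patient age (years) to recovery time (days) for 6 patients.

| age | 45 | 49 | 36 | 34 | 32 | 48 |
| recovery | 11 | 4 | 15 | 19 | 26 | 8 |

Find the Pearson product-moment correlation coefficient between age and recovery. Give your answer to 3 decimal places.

-0.945

n = 6, Σx = 244, Σy = 83, Σx² = 10206, Σy² = 1463, Σxy = 3093
nΣxy − ΣxΣy = 18558 − 20252 = -1694
nΣx² − (Σx)² = 61236 − 59536 = 1700; nΣy² − (Σy)² = 8778 − 6889 = 1889
r = -1694 / √(1700 × 1889) = -1694 / 1792.0100 ≈ -0.945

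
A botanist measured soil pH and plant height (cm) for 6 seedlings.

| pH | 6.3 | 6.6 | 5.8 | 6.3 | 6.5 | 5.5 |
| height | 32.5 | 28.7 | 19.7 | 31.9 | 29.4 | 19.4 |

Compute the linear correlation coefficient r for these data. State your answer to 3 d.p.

n = 6, Σx = 37, Σy = 161.6, Σx² = 229.08, Σy² = 4526.36, Σxy = 1007.2
nΣxy − ΣxΣy = 6043.2 − 5979.2 = 64
nΣx² − (Σx)² = 1374.48 − 1369 = 5.48; nΣy² − (Σy)² = 27158.16 − 26114.56 = 1043.6
r = 64 / √(5.48 × 1043.6) = 64 / 75.6236 ≈ 0.846

0.846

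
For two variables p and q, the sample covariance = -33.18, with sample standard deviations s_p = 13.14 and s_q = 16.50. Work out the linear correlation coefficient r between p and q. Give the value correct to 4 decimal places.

r = Cov(p,q) / (s_p · s_q) = -33.18 / (13.14 × 16.50)
  = -33.18 / 216.8100 ≈ -0.1530

-0.1530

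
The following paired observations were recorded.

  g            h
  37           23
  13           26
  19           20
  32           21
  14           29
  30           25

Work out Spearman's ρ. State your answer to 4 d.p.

Rank g: 6, 1, 3, 5, 2, 4
Rank h: 3, 5, 1, 2, 6, 4
d = rank(g) − rank(h): 3, -4, 2, 3, -4, 0; Σd² = 54
ρ = 1 − 6Σd² / [n(n²−1)] = 1 − 6×54 / (6×35) = 1 − 324/210 ≈ -0.5429

-0.5429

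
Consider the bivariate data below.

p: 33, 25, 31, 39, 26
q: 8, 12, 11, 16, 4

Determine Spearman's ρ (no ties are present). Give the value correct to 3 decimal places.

Rank p: 4, 1, 3, 5, 2
Rank q: 2, 4, 3, 5, 1
d = rank(p) − rank(q): 2, -3, 0, 0, 1; Σd² = 14
ρ = 1 − 6Σd² / [n(n²−1)] = 1 − 6×14 / (5×24) = 1 − 84/120 ≈ 0.300

0.300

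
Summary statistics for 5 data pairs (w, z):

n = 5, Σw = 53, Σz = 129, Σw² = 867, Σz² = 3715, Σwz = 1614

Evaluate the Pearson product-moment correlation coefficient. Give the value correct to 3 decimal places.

0.718

r = (nΣwz − ΣwΣz) / √[(nΣw² − (Σw)²)(nΣz² − (Σz)²)]
Numerator: 5×1614 − 53×129 = 1233
Denominator: √[(4335 − 2809)(18575 − 16641)] = √[1526 × 1934] = 1717.9301
r = 1233 / 1717.9301 ≈ 0.718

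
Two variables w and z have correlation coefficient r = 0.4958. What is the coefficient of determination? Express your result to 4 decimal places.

0.2458

r² = (0.4958)² = 0.2458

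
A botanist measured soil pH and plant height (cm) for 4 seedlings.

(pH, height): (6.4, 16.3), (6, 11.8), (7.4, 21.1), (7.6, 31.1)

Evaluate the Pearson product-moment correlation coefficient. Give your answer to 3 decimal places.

n = 4, Σx = 27.4, Σy = 80.3, Σx² = 189.48, Σy² = 1817.35, Σxy = 567.62
nΣxy − ΣxΣy = 2270.48 − 2200.22 = 70.26
nΣx² − (Σx)² = 757.92 − 750.76 = 7.16; nΣy² − (Σy)² = 7269.4 − 6448.09 = 821.31
r = 70.26 / √(7.16 × 821.31) = 70.26 / 76.6849 ≈ 0.916

0.916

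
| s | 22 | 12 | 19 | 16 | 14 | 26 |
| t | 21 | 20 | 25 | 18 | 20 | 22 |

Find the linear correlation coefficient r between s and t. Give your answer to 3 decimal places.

n = 6, Σs = 109, Σt = 126, Σs² = 2117, Σt² = 2674, Σst = 2317
nΣst − ΣsΣt = 13902 − 13734 = 168
nΣs² − (Σs)² = 12702 − 11881 = 821; nΣt² − (Σt)² = 16044 − 15876 = 168
r = 168 / √(821 × 168) = 168 / 371.3866 ≈ 0.452

0.452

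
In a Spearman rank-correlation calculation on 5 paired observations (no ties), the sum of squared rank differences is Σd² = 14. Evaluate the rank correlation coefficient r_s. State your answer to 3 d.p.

0.300

ρ = 1 − 6Σd² / [n(n²−1)] = 1 − 6×14 / (5×24)
  = 1 − 84/120 = 1 − 0.7000 ≈ 0.300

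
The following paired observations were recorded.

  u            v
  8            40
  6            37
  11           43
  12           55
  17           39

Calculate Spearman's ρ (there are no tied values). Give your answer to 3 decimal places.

Rank u: 2, 1, 3, 4, 5
Rank v: 3, 1, 4, 5, 2
d = rank(u) − rank(v): -1, 0, -1, -1, 3; Σd² = 12
ρ = 1 − 6Σd² / [n(n²−1)] = 1 − 6×12 / (5×24) = 1 − 72/120 ≈ 0.400

0.400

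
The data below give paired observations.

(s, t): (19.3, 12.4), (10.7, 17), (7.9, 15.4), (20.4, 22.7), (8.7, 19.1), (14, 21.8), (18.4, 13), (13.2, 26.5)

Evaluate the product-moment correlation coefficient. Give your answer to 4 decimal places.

-0.0911

n = 8, Σs = 112.6, Σt = 147.9, Σs² = 1750.04, Σt² = 2906.51, Σst = 2066.33
nΣst − ΣsΣt = 16530.64 − 16653.54 = -122.9
nΣs² − (Σs)² = 14000.32 − 12678.76 = 1321.56; nΣt² − (Σt)² = 23252.08 − 21874.41 = 1377.67
r = -122.9 / √(1321.56 × 1377.67) = -122.9 / 1349.3234 ≈ -0.0911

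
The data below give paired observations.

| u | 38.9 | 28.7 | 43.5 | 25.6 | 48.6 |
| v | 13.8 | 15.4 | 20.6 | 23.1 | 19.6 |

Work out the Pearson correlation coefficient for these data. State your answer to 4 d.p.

n = 5, Σu = 185.3, Σv = 92.5, Σu² = 7246.47, Σv² = 1769.73, Σuv = 3418.82
nΣuv − ΣuΣv = 17094.1 − 17140.25 = -46.15
nΣu² − (Σu)² = 36232.35 − 34336.09 = 1896.26; nΣv² − (Σv)² = 8848.65 − 8556.25 = 292.4
r = -46.15 / √(1896.26 × 292.4) = -46.15 / 744.6250 ≈ -0.0620

-0.0620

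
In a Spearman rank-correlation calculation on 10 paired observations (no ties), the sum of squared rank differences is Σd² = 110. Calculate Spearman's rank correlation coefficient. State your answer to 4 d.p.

ρ = 1 − 6Σd² / [n(n²−1)] = 1 − 6×110 / (10×99)
  = 1 − 660/990 = 1 − 0.66667 ≈ 0.3333

0.3333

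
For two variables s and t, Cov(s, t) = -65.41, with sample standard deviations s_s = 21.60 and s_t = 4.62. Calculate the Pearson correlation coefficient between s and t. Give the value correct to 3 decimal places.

-0.655

r = Cov(s,t) / (s_s · s_t) = -65.41 / (21.60 × 4.62)
  = -65.41 / 99.7920 ≈ -0.655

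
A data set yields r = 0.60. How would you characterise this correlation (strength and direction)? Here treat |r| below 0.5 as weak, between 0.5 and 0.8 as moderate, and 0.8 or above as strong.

r = 0.60 > 0 so the relationship is positive.
|r| = 0.60, which falls in the moderate range.

moderate positive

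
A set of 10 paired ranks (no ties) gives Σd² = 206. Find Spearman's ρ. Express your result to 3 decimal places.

-0.248

ρ = 1 − 6Σd² / [n(n²−1)] = 1 − 6×206 / (10×99)
  = 1 − 1236/990 = 1 − 1.2485 ≈ -0.248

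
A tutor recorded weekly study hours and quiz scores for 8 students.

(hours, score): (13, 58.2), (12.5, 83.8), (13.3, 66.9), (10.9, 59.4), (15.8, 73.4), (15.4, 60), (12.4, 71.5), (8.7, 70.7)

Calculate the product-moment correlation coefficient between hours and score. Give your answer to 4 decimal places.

-0.0571

n = 8, Σx = 102, Σy = 543.9, Σx² = 1337.2, Σy² = 37511.95, Σxy = 6926.74
nΣxy − ΣxΣy = 55413.92 − 55477.8 = -63.88
nΣx² − (Σx)² = 10697.6 − 10404 = 293.6; nΣy² − (Σy)² = 300095.6 − 295827.21 = 4268.39
r = -63.88 / √(293.6 × 4268.39) = -63.88 / 1119.4638 ≈ -0.0571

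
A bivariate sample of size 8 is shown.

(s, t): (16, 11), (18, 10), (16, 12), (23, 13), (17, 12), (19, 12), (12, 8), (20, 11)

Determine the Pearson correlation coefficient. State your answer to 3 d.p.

n = 8, Σs = 141, Σt = 89, Σs² = 2559, Σt² = 1007, Σst = 1595
nΣst − ΣsΣt = 12760 − 12549 = 211
nΣs² − (Σs)² = 20472 − 19881 = 591; nΣt² − (Σt)² = 8056 − 7921 = 135
r = 211 / √(591 × 135) = 211 / 282.4624 ≈ 0.747

0.747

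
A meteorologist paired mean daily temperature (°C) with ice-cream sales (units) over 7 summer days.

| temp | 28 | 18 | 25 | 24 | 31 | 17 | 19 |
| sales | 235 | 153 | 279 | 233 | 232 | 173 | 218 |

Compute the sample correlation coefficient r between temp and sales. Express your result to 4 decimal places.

n = 7, Σx = 162, Σy = 1523, Σx² = 3920, Σy² = 342041, Σxy = 36176
nΣxy − ΣxΣy = 253232 − 246726 = 6506
nΣx² − (Σx)² = 27440 − 26244 = 1196; nΣy² − (Σy)² = 2394287 − 2319529 = 74758
r = 6506 / √(1196 × 74758) = 6506 / 9455.7162 ≈ 0.6880

0.6880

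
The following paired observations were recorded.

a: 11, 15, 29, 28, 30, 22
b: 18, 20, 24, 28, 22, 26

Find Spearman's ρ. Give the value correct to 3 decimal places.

Rank a: 1, 2, 5, 4, 6, 3
Rank b: 1, 2, 4, 6, 3, 5
d = rank(a) − rank(b): 0, 0, 1, -2, 3, -2; Σd² = 18
ρ = 1 − 6Σd² / [n(n²−1)] = 1 − 6×18 / (6×35) = 1 − 108/210 ≈ 0.486

0.486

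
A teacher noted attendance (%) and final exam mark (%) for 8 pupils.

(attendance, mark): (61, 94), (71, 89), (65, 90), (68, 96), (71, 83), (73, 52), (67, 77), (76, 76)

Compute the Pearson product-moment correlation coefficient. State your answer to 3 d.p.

n = 8, Σx = 552, Σy = 657, Σx² = 38246, Σy² = 55371, Σxy = 45055
nΣxy − ΣxΣy = 360440 − 362664 = -2224
nΣx² − (Σx)² = 305968 − 304704 = 1264; nΣy² − (Σy)² = 442968 − 431649 = 11319
r = -2224 / √(1264 × 11319) = -2224 / 3782.4881 ≈ -0.588

-0.588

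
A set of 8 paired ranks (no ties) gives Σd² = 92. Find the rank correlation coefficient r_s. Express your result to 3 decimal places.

-0.095

ρ = 1 − 6Σd² / [n(n²−1)] = 1 − 6×92 / (8×63)
  = 1 − 552/504 = 1 − 1.0952 ≈ -0.095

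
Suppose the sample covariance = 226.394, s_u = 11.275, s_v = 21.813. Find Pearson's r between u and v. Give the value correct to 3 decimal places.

r = Cov(u,v) / (s_u · s_v) = 226.394 / (11.275 × 21.813)
  = 226.394 / 245.9416 ≈ 0.921

0.921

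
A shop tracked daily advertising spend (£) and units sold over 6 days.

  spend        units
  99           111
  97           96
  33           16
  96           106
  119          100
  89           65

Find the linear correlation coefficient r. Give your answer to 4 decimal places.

n = 6, Σx = 533, Σy = 494, Σx² = 51597, Σy² = 47254, Σxy = 48690
nΣxy − ΣxΣy = 292140 − 263302 = 28838
nΣx² − (Σx)² = 309582 − 284089 = 25493; nΣy² − (Σy)² = 283524 − 244036 = 39488
r = 28838 / √(25493 × 39488) = 28838 / 31728.0252 ≈ 0.9089

0.9089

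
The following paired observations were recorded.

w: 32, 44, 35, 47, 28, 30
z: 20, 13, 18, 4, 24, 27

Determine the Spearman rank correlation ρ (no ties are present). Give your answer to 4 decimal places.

-0.9429

Rank w: 3, 5, 4, 6, 1, 2
Rank z: 4, 2, 3, 1, 5, 6
d = rank(w) − rank(z): -1, 3, 1, 5, -4, -4; Σd² = 68
ρ = 1 − 6Σd² / [n(n²−1)] = 1 − 6×68 / (6×35) = 1 − 408/210 ≈ -0.9429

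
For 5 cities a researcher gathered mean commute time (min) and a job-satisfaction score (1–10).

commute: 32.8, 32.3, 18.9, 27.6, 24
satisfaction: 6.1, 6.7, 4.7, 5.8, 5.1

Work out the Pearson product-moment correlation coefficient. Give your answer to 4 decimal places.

0.9466

n = 5, Σx = 135.6, Σy = 28.4, Σx² = 3814.1, Σy² = 163.84, Σxy = 787.8
nΣxy − ΣxΣy = 3939 − 3851.04 = 87.96
nΣx² − (Σx)² = 19070.5 − 18387.36 = 683.14; nΣy² − (Σy)² = 819.2 − 806.56 = 12.64
r = 87.96 / √(683.14 × 12.64) = 87.96 / 92.9241 ≈ 0.9466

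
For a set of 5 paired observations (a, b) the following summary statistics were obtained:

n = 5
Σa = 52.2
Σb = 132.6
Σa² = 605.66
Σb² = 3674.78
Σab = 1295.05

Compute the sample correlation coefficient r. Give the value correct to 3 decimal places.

r = (nΣab − ΣaΣb) / √[(nΣa² − (Σa)²)(nΣb² − (Σb)²)]
Numerator: 5×1295.05 − 52.2×132.6 = -446.47
Denominator: √[(3028.3 − 2724.84)(18373.9 − 17582.76)] = √[303.46 × 791.14] = 489.9789
r = -446.47 / 489.9789 ≈ -0.911

-0.911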